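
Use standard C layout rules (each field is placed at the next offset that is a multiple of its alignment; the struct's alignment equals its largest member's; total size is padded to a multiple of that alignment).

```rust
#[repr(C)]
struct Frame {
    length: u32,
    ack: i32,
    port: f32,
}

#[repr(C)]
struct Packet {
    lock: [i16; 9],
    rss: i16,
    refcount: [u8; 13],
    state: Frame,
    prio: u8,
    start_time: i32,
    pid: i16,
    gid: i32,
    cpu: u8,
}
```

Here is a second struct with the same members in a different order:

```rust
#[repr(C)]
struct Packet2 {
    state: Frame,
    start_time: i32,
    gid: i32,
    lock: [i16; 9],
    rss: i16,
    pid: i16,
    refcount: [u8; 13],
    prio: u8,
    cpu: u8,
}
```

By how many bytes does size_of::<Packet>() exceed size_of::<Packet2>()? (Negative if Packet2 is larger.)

Frame: 0..4  length  (4B, 4-aligned); 4..8  ack  (4B, 4-aligned); 8..12  port  (4B, 4-aligned); sizeof = 12, alignof = 4
0..18  lock  (18B, 2-aligned)
18..20  rss  (2B, 2-aligned)
20..33  refcount  (13B, 1-aligned)
33..36  -- padding (3B)
36..48  state  (12B, 4-aligned)
48..49  prio  (1B, 1-aligned)
49..52  -- padding (3B)
52..56  start_time  (4B, 4-aligned)
56..58  pid  (2B, 2-aligned)
58..60  -- padding (2B)
60..64  gid  (4B, 4-aligned)
64..65  cpu  (1B, 1-aligned)
65..68  -- tail padding (3B)
sizeof = 68, alignof = 4
— Packet2 —
0..12  state  (12B, 4-aligned)
12..16  start_time  (4B, 4-aligned)
16..20  gid  (4B, 4-aligned)
20..38  lock  (18B, 2-aligned)
38..40  rss  (2B, 2-aligned)
40..42  pid  (2B, 2-aligned)
42..55  refcount  (13B, 1-aligned)
55..56  prio  (1B, 1-aligned)
56..57  cpu  (1B, 1-aligned)
57..60  -- tail padding (3B)
sizeof = 60, alignof = 4
68 − 60 = 8

8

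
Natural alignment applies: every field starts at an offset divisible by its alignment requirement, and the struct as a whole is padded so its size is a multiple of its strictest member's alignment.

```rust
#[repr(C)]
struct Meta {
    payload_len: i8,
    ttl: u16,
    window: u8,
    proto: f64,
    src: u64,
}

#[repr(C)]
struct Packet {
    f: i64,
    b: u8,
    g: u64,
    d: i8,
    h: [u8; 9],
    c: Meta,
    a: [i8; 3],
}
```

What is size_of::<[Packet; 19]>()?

Meta: @0: payload_len [1B, align 1] → 1; +1 pad (align 2); @2: ttl [2B, align 2] → 4; @4: window [1B, align 1] → 5; +3 pad (align 8); @8: proto [8B, align 8] → 16; @16: src [8B, align 8] → 24; size 24, align 8
@0: f [8B, align 8] → 8
@8: b [1B, align 1] → 9
+7 pad (align 8)
@16: g [8B, align 8] → 24
@24: d [1B, align 1] → 25
@25: h [9B, align 1] → 34
+6 pad (align 8)
@40: c [24B, align 8] → 64
@64: a [3B, align 1] → 67
+5 tail pad (align 8)
size 72, align 8
array of 19: 19 × 72 = 1368

1368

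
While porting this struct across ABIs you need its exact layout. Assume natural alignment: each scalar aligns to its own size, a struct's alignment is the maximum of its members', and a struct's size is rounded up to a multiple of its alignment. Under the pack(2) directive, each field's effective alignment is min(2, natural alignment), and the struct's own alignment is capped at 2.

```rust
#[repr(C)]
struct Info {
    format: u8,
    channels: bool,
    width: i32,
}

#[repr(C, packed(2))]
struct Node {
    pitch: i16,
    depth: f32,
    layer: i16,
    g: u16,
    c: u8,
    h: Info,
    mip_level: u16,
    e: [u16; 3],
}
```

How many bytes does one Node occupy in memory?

Info: @0: format [1B, align 1] → 1; @1: channels [1B, align 1] → 2; +2 pad (align 4); @4: width [4B, align 4] → 8; size 8, align 4
@0: pitch [2B, align 2] → 2
@2: depth [4B, align 2] → 6
@6: layer [2B, align 2] → 8
@8: g [2B, align 2] → 10
@10: c [1B, align 1] → 11
+1 pad (align 2)
@12: h [8B, align 2] → 20
@20: mip_level [2B, align 2] → 22
@22: e [6B, align 2] → 28
size 28, align 2

28 bytes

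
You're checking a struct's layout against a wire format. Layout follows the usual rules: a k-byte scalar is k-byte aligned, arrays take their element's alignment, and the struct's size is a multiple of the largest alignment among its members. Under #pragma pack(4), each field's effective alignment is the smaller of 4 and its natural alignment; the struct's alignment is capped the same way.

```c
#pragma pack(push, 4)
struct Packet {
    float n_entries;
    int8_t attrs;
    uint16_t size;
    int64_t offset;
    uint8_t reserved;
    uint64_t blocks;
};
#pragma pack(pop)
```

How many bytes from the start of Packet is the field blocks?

20

n_entries at 0 (size 4, align 4) → ends 4
attrs at 4 (size 1, align 1) → ends 5
pad 1 to align 2 for size
size at 6 (size 2, align 2) → ends 8
offset at 8 (size 8, align 4) → ends 16
reserved at 16 (size 1, align 1) → ends 17
pad 3 to align 4 for blocks
blocks at 20 (size 8, align 4) → ends 28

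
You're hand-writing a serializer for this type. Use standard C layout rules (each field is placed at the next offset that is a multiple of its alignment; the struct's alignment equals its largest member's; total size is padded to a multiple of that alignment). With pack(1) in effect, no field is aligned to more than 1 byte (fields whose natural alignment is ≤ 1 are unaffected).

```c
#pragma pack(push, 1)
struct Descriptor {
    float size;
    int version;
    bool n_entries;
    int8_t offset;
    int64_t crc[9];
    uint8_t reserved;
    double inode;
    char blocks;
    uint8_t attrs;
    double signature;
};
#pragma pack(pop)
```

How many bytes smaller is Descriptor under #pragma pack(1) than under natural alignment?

natural layout:
  0..4  size  (4B, 4-aligned)
  4..8  version  (4B, 4-aligned)
  8..9  n_entries  (1B, 1-aligned)
  9..10  offset  (1B, 1-aligned)
  10..16  -- padding (6B)
  16..88  crc  (72B, 8-aligned)
  88..89  reserved  (1B, 1-aligned)
  89..96  -- padding (7B)
  96..104  inode  (8B, 8-aligned)
  104..105  blocks  (1B, 1-aligned)
  105..106  attrs  (1B, 1-aligned)
  106..112  -- padding (6B)
  112..120  signature  (8B, 8-aligned)
  sizeof = 120, alignof = 8
packed(1) layout:
  0..4  size  (4B, 1-aligned)
  4..8  version  (4B, 1-aligned)
  8..9  n_entries  (1B, 1-aligned)
  9..10  offset  (1B, 1-aligned)
  10..82  crc  (72B, 1-aligned)
  82..83  reserved  (1B, 1-aligned)
  83..91  inode  (8B, 1-aligned)
  91..92  blocks  (1B, 1-aligned)
  92..93  attrs  (1B, 1-aligned)
  93..101  signature  (8B, 1-aligned)
  sizeof = 101, alignof = 1
120 − 101 = 19

19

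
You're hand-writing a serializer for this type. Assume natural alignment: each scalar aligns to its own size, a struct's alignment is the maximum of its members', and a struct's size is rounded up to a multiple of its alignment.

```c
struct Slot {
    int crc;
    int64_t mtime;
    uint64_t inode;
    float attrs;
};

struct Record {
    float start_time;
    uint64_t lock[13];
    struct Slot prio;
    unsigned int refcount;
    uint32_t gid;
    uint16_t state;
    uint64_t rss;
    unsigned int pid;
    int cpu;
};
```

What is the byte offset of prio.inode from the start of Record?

Slot: crc at 0 (size 4, align 4) → ends 4; pad 4 to align 8 for mtime; mtime at 8 (size 8, align 8) → ends 16; inode at 16 (size 8, align 8) → ends 24; attrs at 24 (size 4, align 4) → ends 28; tail pad 4 to reach multiple of 8; total 32 bytes, alignment 8
start_time at 0 (size 4, align 4) → ends 4
pad 4 to align 8 for lock
lock at 8 (size 104, align 8) → ends 112
prio at 112 (size 32, align 8) → ends 144
within Slot: inode at 16
112 + 16 = 128

128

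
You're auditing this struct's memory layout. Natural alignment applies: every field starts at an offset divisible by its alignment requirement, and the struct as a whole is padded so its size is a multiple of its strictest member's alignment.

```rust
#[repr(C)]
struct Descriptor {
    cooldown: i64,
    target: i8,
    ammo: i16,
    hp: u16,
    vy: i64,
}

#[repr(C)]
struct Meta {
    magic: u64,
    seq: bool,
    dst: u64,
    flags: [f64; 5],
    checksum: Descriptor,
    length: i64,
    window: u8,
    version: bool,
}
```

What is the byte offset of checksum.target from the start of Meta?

Descriptor: @0: cooldown [8B, align 8] → 8; @8: target [1B, align 1] → 9; +1 pad (align 2); @10: ammo [2B, align 2] → 12; @12: hp [2B, align 2] → 14; +2 pad (align 8); @16: vy [8B, align 8] → 24; size 24, align 8
@0: magic [8B, align 8] → 8
@8: seq [1B, align 1] → 9
+7 pad (align 8)
@16: dst [8B, align 8] → 24
@24: flags [40B, align 8] → 64
@64: checksum [24B, align 8] → 88
within Descriptor: target at 8
64 + 8 = 72

72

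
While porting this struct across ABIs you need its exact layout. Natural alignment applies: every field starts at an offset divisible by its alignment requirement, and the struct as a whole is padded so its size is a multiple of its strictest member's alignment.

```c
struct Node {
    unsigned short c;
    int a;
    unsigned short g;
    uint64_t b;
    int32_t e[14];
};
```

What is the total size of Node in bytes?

c at 0 (size 2, align 2) → ends 2
pad 2 to align 4 for a
a at 4 (size 4, align 4) → ends 8
g at 8 (size 2, align 2) → ends 10
pad 6 to align 8 for b
b at 16 (size 8, align 8) → ends 24
e at 24 (size 56, align 4) → ends 80
total 80 bytes, alignment 8

80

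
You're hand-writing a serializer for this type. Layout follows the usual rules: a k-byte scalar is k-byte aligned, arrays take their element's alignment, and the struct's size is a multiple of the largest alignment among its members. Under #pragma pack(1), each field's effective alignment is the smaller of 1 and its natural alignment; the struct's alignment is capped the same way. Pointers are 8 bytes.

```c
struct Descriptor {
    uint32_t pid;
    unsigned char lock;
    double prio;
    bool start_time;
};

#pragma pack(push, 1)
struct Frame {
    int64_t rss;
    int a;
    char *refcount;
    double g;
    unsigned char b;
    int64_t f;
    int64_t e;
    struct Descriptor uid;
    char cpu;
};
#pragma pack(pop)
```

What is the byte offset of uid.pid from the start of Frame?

Descriptor: pid at 0 (size 4, align 4) → ends 4; lock at 4 (size 1, align 1) → ends 5; pad 3 to align 8 for prio; prio at 8 (size 8, align 8) → ends 16; start_time at 16 (size 1, align 1) → ends 17; tail pad 7 to reach multiple of 8; total 24 bytes, alignment 8
rss at 0 (size 8, align 1) → ends 8
a at 8 (size 4, align 1) → ends 12
refcount at 12 (size 8, align 1) → ends 20
g at 20 (size 8, align 1) → ends 28
b at 28 (size 1, align 1) → ends 29
f at 29 (size 8, align 1) → ends 37
e at 37 (size 8, align 1) → ends 45
uid at 45 (size 24, align 1) → ends 69
within Descriptor: pid at 0
45 + 0 = 45

45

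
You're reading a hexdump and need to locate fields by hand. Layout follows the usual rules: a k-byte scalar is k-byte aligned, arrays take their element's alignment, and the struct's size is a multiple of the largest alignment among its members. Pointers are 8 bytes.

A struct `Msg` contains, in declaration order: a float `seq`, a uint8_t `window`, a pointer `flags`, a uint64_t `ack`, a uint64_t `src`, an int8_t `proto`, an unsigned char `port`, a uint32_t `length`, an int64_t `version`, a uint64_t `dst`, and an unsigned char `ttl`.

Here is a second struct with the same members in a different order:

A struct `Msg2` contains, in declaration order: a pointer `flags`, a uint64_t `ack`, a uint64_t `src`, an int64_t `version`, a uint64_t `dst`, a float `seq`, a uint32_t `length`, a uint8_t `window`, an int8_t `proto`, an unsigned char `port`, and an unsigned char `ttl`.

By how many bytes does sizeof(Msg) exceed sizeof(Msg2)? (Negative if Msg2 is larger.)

8

0..4  seq  (4B, 4-aligned)
4..5  window  (1B, 1-aligned)
5..8  -- padding (3B)
8..16  flags  (8B, 8-aligned)
16..24  ack  (8B, 8-aligned)
24..32  src  (8B, 8-aligned)
32..33  proto  (1B, 1-aligned)
33..34  port  (1B, 1-aligned)
34..36  -- padding (2B)
36..40  length  (4B, 4-aligned)
40..48  version  (8B, 8-aligned)
48..56  dst  (8B, 8-aligned)
56..57  ttl  (1B, 1-aligned)
57..64  -- tail padding (7B)
sizeof = 64, alignof = 8
— Msg2 —
0..8  flags  (8B, 8-aligned)
8..16  ack  (8B, 8-aligned)
16..24  src  (8B, 8-aligned)
24..32  version  (8B, 8-aligned)
32..40  dst  (8B, 8-aligned)
40..44  seq  (4B, 4-aligned)
44..48  length  (4B, 4-aligned)
48..49  window  (1B, 1-aligned)
49..50  proto  (1B, 1-aligned)
50..51  port  (1B, 1-aligned)
51..52  ttl  (1B, 1-aligned)
52..56  -- tail padding (4B)
sizeof = 56, alignof = 8
64 − 56 = 8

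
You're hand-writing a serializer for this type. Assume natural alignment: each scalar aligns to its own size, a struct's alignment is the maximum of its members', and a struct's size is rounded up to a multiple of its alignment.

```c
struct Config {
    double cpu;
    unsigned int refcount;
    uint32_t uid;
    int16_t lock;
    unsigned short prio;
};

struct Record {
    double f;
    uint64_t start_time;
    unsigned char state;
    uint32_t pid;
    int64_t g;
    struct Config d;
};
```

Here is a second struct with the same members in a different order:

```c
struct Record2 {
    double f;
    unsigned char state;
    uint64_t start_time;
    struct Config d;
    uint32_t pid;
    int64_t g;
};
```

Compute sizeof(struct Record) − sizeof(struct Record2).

-8

Config: cpu at 0 (size 8, align 8) → ends 8; refcount at 8 (size 4, align 4) → ends 12; uid at 12 (size 4, align 4) → ends 16; lock at 16 (size 2, align 2) → ends 18; prio at 18 (size 2, align 2) → ends 20; tail pad 4 to reach multiple of 8; total 24 bytes, alignment 8
f at 0 (size 8, align 8) → ends 8
start_time at 8 (size 8, align 8) → ends 16
state at 16 (size 1, align 1) → ends 17
pad 3 to align 4 for pid
pid at 20 (size 4, align 4) → ends 24
g at 24 (size 8, align 8) → ends 32
d at 32 (size 24, align 8) → ends 56
total 56 bytes, alignment 8
— Record2 —
f at 0 (size 8, align 8) → ends 8
state at 8 (size 1, align 1) → ends 9
pad 7 to align 8 for start_time
start_time at 16 (size 8, align 8) → ends 24
d at 24 (size 24, align 8) → ends 48
pid at 48 (size 4, align 4) → ends 52
pad 4 to align 8 for g
g at 56 (size 8, align 8) → ends 64
total 64 bytes, alignment 8
56 − 64 = -8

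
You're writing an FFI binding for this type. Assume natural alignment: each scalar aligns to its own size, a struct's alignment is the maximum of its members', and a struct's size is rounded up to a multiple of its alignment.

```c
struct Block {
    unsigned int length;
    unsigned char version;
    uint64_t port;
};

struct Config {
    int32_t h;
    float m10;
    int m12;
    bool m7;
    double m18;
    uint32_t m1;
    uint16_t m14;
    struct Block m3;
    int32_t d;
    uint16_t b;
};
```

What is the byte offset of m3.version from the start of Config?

36

Block: 0..4  length  (4B, 4-aligned); 4..5  version  (1B, 1-aligned); 5..8  -- padding (3B); 8..16  port  (8B, 8-aligned); sizeof = 16, alignof = 8
0..4  h  (4B, 4-aligned)
4..8  m10  (4B, 4-aligned)
8..12  m12  (4B, 4-aligned)
12..13  m7  (1B, 1-aligned)
13..16  -- padding (3B)
16..24  m18  (8B, 8-aligned)
24..28  m1  (4B, 4-aligned)
28..30  m14  (2B, 2-aligned)
30..32  -- padding (2B)
32..48  m3  (16B, 8-aligned)
within Block: version at 4
32 + 4 = 36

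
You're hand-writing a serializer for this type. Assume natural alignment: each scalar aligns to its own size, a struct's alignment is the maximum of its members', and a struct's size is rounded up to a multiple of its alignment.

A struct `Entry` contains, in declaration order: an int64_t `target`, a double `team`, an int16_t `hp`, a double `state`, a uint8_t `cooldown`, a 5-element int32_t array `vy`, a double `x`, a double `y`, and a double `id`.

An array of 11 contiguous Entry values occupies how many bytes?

880

target at 0 (size 8, align 8) → ends 8
team at 8 (size 8, align 8) → ends 16
hp at 16 (size 2, align 2) → ends 18
pad 6 to align 8 for state
state at 24 (size 8, align 8) → ends 32
cooldown at 32 (size 1, align 1) → ends 33
pad 3 to align 4 for vy
vy at 36 (size 20, align 4) → ends 56
x at 56 (size 8, align 8) → ends 64
y at 64 (size 8, align 8) → ends 72
id at 72 (size 8, align 8) → ends 80
total 80 bytes, alignment 8
array of 11: 11 × 80 = 880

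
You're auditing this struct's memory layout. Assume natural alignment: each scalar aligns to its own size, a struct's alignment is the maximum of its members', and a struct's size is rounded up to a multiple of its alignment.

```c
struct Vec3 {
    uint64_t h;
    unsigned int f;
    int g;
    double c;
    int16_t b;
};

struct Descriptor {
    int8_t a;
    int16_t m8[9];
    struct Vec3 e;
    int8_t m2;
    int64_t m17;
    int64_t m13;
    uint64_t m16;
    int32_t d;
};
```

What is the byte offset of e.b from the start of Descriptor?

48

Vec3: h at 0 (size 8, align 8) → ends 8; f at 8 (size 4, align 4) → ends 12; g at 12 (size 4, align 4) → ends 16; c at 16 (size 8, align 8) → ends 24; b at 24 (size 2, align 2) → ends 26; tail pad 6 to reach multiple of 8; total 32 bytes, alignment 8
a at 0 (size 1, align 1) → ends 1
pad 1 to align 2 for m8
m8 at 2 (size 18, align 2) → ends 20
pad 4 to align 8 for e
e at 24 (size 32, align 8) → ends 56
within Vec3: b at 24
24 + 24 = 48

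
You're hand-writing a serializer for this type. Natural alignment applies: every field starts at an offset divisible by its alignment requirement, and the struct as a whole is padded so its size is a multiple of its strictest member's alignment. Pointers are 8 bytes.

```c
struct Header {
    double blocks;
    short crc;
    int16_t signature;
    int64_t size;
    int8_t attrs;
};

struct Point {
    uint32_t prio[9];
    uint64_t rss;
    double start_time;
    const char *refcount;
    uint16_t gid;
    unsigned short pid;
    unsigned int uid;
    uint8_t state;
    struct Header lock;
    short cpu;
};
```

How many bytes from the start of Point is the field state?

Header: @0: blocks [8B, align 8] → 8; @8: crc [2B, align 2] → 10; @10: signature [2B, align 2] → 12; +4 pad (align 8); @16: size [8B, align 8] → 24; @24: attrs [1B, align 1] → 25; +7 tail pad (align 8); size 32, align 8
@0: prio [36B, align 4] → 36
+4 pad (align 8)
@40: rss [8B, align 8] → 48
@48: start_time [8B, align 8] → 56
@56: refcount [8B, align 8] → 64
@64: gid [2B, align 2] → 66
@66: pid [2B, align 2] → 68
@68: uid [4B, align 4] → 72
@72: state [1B, align 1] → 73

72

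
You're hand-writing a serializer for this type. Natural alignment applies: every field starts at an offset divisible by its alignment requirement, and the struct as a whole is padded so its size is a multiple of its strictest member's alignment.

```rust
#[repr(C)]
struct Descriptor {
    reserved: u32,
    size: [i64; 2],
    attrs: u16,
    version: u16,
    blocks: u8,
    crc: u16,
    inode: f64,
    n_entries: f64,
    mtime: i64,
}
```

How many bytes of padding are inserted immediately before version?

reserved at 0 (size 4, align 4) → ends 4
pad 4 to align 8 for size
size at 8 (size 16, align 8) → ends 24
attrs at 24 (size 2, align 2) → ends 26
version at 26 (size 2, align 2) → ends 28

0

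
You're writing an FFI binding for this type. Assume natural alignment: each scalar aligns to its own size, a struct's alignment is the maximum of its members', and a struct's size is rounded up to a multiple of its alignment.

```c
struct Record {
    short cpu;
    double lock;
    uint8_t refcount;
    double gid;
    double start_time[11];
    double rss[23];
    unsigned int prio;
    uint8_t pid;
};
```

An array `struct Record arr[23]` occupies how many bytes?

7176

0..2  cpu  (2B, 2-aligned)
2..8  -- padding (6B)
8..16  lock  (8B, 8-aligned)
16..17  refcount  (1B, 1-aligned)
17..24  -- padding (7B)
24..32  gid  (8B, 8-aligned)
32..120  start_time  (88B, 8-aligned)
120..304  rss  (184B, 8-aligned)
304..308  prio  (4B, 4-aligned)
308..309  pid  (1B, 1-aligned)
309..312  -- tail padding (3B)
sizeof = 312, alignof = 8
array of 23: 23 × 312 = 7176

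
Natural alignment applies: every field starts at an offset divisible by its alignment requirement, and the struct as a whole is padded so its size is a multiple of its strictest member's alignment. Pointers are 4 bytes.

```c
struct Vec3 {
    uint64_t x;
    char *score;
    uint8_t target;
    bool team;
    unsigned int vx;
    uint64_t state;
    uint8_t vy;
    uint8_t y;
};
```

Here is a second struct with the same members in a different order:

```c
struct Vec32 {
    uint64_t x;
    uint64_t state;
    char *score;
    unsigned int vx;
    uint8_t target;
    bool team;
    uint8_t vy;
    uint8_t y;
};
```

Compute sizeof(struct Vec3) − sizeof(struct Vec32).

8

0..8  x  (8B, 8-aligned)
8..12  score  (4B, 4-aligned)
12..13  target  (1B, 1-aligned)
13..14  team  (1B, 1-aligned)
14..16  -- padding (2B)
16..20  vx  (4B, 4-aligned)
20..24  -- padding (4B)
24..32  state  (8B, 8-aligned)
32..33  vy  (1B, 1-aligned)
33..34  y  (1B, 1-aligned)
34..40  -- tail padding (6B)
sizeof = 40, alignof = 8
— Vec32 —
0..8  x  (8B, 8-aligned)
8..16  state  (8B, 8-aligned)
16..20  score  (4B, 4-aligned)
20..24  vx  (4B, 4-aligned)
24..25  target  (1B, 1-aligned)
25..26  team  (1B, 1-aligned)
26..27  vy  (1B, 1-aligned)
27..28  y  (1B, 1-aligned)
28..32  -- tail padding (4B)
sizeof = 32, alignof = 8
40 − 32 = 8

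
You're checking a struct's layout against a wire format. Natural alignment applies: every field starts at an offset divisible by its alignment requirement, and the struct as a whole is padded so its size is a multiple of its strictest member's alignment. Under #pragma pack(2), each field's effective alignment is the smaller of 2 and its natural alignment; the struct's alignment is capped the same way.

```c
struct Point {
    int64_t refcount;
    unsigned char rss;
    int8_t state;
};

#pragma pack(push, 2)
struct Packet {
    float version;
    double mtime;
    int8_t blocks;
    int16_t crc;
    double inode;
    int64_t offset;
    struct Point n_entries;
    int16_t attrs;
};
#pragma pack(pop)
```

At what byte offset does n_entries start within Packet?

32

Point: @0: refcount [8B, align 8] → 8; @8: rss [1B, align 1] → 9; @9: state [1B, align 1] → 10; +6 tail pad (align 8); size 16, align 8
@0: version [4B, align 2] → 4
@4: mtime [8B, align 2] → 12
@12: blocks [1B, align 1] → 13
+1 pad (align 2)
@14: crc [2B, align 2] → 16
@16: inode [8B, align 2] → 24
@24: offset [8B, align 2] → 32
@32: n_entries [16B, align 2] → 48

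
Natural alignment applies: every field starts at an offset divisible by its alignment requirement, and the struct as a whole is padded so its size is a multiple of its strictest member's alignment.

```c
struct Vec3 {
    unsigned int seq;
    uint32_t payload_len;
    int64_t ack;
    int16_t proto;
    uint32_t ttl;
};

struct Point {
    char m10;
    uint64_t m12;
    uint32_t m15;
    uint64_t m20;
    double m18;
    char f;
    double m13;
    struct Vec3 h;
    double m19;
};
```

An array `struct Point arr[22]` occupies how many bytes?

Vec3: @0: seq [4B, align 4] → 4; @4: payload_len [4B, align 4] → 8; @8: ack [8B, align 8] → 16; @16: proto [2B, align 2] → 18; +2 pad (align 4); @20: ttl [4B, align 4] → 24; size 24, align 8
@0: m10 [1B, align 1] → 1
+7 pad (align 8)
@8: m12 [8B, align 8] → 16
@16: m15 [4B, align 4] → 20
+4 pad (align 8)
@24: m20 [8B, align 8] → 32
@32: m18 [8B, align 8] → 40
@40: f [1B, align 1] → 41
+7 pad (align 8)
@48: m13 [8B, align 8] → 56
@56: h [24B, align 8] → 80
@80: m19 [8B, align 8] → 88
size 88, align 8
array of 22: 22 × 88 = 1936

1936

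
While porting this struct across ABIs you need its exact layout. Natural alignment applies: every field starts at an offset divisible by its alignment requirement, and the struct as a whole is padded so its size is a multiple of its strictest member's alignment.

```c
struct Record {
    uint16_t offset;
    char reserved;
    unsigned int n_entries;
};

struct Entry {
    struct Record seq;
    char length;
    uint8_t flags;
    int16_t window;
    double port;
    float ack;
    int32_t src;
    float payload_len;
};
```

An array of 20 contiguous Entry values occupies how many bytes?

Record: @0: offset [2B, align 2] → 2; @2: reserved [1B, align 1] → 3; +1 pad (align 4); @4: n_entries [4B, align 4] → 8; size 8, align 4
@0: seq [8B, align 4] → 8
@8: length [1B, align 1] → 9
@9: flags [1B, align 1] → 10
@10: window [2B, align 2] → 12
+4 pad (align 8)
@16: port [8B, align 8] → 24
@24: ack [4B, align 4] → 28
@28: src [4B, align 4] → 32
@32: payload_len [4B, align 4] → 36
+4 tail pad (align 8)
size 40, align 8
array of 20: 20 × 40 = 800

800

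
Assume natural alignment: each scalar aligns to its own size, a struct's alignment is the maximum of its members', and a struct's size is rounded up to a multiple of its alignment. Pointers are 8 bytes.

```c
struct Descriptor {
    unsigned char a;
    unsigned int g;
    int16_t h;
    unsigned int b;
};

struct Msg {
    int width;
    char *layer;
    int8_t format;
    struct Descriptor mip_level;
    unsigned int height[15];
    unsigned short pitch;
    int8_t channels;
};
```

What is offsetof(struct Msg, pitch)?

96

Descriptor: @0: a [1B, align 1] → 1; +3 pad (align 4); @4: g [4B, align 4] → 8; @8: h [2B, align 2] → 10; +2 pad (align 4); @12: b [4B, align 4] → 16; size 16, align 4
@0: width [4B, align 4] → 4
+4 pad (align 8)
@8: layer [8B, align 8] → 16
@16: format [1B, align 1] → 17
+3 pad (align 4)
@20: mip_level [16B, align 4] → 36
@36: height [60B, align 4] → 96
@96: pitch [2B, align 2] → 98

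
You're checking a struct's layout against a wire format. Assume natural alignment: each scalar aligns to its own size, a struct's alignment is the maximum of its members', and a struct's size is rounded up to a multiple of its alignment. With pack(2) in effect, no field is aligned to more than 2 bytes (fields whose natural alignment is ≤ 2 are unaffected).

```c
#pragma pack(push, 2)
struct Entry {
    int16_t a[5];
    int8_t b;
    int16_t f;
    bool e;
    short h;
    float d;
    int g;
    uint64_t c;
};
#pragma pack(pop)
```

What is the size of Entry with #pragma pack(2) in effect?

a at 0 (size 10, align 2) → ends 10
b at 10 (size 1, align 1) → ends 11
pad 1 to align 2 for f
f at 12 (size 2, align 2) → ends 14
e at 14 (size 1, align 1) → ends 15
pad 1 to align 2 for h
h at 16 (size 2, align 2) → ends 18
d at 18 (size 4, align 2) → ends 22
g at 22 (size 4, align 2) → ends 26
c at 26 (size 8, align 2) → ends 34
total 34 bytes, alignment 2

34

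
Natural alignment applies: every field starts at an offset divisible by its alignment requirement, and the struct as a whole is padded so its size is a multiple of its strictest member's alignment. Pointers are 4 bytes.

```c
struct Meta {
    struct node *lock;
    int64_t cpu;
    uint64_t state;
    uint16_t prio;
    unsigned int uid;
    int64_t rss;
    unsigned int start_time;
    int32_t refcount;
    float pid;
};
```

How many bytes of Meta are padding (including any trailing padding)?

10

lock at 0 (size 4, align 4) → ends 4
pad 4 to align 8 for cpu
cpu at 8 (size 8, align 8) → ends 16
state at 16 (size 8, align 8) → ends 24
prio at 24 (size 2, align 2) → ends 26
pad 2 to align 4 for uid
uid at 28 (size 4, align 4) → ends 32
rss at 32 (size 8, align 8) → ends 40
start_time at 40 (size 4, align 4) → ends 44
refcount at 44 (size 4, align 4) → ends 48
pid at 48 (size 4, align 4) → ends 52
tail pad 4 to reach multiple of 8
total 56 bytes, alignment 8
data bytes 46, size 56 → padding 10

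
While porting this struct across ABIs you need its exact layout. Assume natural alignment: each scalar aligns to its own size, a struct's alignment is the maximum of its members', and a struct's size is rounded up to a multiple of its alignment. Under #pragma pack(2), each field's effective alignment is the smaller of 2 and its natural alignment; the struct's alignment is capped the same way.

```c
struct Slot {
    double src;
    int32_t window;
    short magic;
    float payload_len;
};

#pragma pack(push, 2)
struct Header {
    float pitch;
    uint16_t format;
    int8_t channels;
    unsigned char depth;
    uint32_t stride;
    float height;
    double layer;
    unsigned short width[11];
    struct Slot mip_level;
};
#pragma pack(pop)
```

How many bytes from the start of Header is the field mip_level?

Slot: @0: src [8B, align 8] → 8; @8: window [4B, align 4] → 12; @12: magic [2B, align 2] → 14; +2 pad (align 4); @16: payload_len [4B, align 4] → 20; +4 tail pad (align 8); size 24, align 8
@0: pitch [4B, align 2] → 4
@4: format [2B, align 2] → 6
@6: channels [1B, align 1] → 7
@7: depth [1B, align 1] → 8
@8: stride [4B, align 2] → 12
@12: height [4B, align 2] → 16
@16: layer [8B, align 2] → 24
@24: width [22B, align 2] → 46
@46: mip_level [24B, align 2] → 70

46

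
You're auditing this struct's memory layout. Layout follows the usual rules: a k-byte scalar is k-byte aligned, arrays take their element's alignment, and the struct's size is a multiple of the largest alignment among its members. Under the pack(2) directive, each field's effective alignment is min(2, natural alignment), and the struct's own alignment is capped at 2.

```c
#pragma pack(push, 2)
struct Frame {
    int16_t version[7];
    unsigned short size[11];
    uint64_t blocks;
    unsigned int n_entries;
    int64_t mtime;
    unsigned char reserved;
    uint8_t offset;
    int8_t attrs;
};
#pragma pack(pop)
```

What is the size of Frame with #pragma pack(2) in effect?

@0: version [14B, align 2] → 14
@14: size [22B, align 2] → 36
@36: blocks [8B, align 2] → 44
@44: n_entries [4B, align 2] → 48
@48: mtime [8B, align 2] → 56
@56: reserved [1B, align 1] → 57
@57: offset [1B, align 1] → 58
@58: attrs [1B, align 1] → 59
+1 tail pad (align 2)
size 60, align 2

60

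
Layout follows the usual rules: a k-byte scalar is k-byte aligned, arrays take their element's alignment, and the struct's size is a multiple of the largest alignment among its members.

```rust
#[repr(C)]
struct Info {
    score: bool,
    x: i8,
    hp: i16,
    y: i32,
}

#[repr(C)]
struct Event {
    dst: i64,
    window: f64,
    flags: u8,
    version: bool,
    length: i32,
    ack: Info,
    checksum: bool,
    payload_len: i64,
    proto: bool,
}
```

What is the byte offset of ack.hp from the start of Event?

Info: @0: score [1B, align 1] → 1; @1: x [1B, align 1] → 2; @2: hp [2B, align 2] → 4; @4: y [4B, align 4] → 8; size 8, align 4
@0: dst [8B, align 8] → 8
@8: window [8B, align 8] → 16
@16: flags [1B, align 1] → 17
@17: version [1B, align 1] → 18
+2 pad (align 4)
@20: length [4B, align 4] → 24
@24: ack [8B, align 4] → 32
within Info: hp at 2
24 + 2 = 26

26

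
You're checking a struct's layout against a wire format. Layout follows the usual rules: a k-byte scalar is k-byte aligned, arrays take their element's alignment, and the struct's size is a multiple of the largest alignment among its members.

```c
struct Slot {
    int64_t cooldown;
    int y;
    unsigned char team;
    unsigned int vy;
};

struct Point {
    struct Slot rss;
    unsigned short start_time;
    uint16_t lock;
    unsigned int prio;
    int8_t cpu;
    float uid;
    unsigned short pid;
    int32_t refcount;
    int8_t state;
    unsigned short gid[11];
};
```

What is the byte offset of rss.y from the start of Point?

Slot: cooldown at 0 (size 8, align 8) → ends 8; y at 8 (size 4, align 4) → ends 12; team at 12 (size 1, align 1) → ends 13; pad 3 to align 4 for vy; vy at 16 (size 4, align 4) → ends 20; tail pad 4 to reach multiple of 8; total 24 bytes, alignment 8
rss at 0 (size 24, align 8) → ends 24
within Slot: y at 8
0 + 8 = 8

8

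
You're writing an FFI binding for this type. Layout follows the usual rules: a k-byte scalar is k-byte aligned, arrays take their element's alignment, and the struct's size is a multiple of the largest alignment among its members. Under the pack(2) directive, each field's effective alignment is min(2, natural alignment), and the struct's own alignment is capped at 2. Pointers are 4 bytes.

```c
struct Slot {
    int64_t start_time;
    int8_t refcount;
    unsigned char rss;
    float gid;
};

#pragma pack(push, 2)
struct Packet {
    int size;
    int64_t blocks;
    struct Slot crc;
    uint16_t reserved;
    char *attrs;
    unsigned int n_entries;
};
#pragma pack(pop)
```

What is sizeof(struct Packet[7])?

Slot: 0..8  start_time  (8B, 8-aligned); 8..9  refcount  (1B, 1-aligned); 9..10  rss  (1B, 1-aligned); 10..12  -- padding (2B); 12..16  gid  (4B, 4-aligned); sizeof = 16, alignof = 8
0..4  size  (4B, 2-aligned)
4..12  blocks  (8B, 2-aligned)
12..28  crc  (16B, 2-aligned)
28..30  reserved  (2B, 2-aligned)
30..34  attrs  (4B, 2-aligned)
34..38  n_entries  (4B, 2-aligned)
sizeof = 38, alignof = 2
array of 7: 7 × 38 = 266

266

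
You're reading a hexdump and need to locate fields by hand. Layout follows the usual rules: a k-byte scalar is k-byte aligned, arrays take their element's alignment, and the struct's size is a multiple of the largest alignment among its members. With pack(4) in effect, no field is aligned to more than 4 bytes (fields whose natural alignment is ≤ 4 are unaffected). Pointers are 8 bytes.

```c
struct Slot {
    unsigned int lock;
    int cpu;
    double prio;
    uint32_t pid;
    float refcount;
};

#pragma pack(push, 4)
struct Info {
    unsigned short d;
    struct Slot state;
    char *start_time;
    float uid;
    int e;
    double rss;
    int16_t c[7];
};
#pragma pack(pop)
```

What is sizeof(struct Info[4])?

272

Slot: 0..4  lock  (4B, 4-aligned); 4..8  cpu  (4B, 4-aligned); 8..16  prio  (8B, 8-aligned); 16..20  pid  (4B, 4-aligned); 20..24  refcount  (4B, 4-aligned); sizeof = 24, alignof = 8
0..2  d  (2B, 2-aligned)
2..4  -- padding (2B)
4..28  state  (24B, 4-aligned)
28..36  start_time  (8B, 4-aligned)
36..40  uid  (4B, 4-aligned)
40..44  e  (4B, 4-aligned)
44..52  rss  (8B, 4-aligned)
52..66  c  (14B, 2-aligned)
66..68  -- tail padding (2B)
sizeof = 68, alignof = 4
array of 4: 4 × 68 = 272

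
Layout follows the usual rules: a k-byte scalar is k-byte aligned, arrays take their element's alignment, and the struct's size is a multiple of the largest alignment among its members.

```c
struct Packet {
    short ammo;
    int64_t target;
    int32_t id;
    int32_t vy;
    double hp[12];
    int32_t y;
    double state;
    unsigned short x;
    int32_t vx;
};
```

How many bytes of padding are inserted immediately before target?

@0: ammo [2B, align 2] → 2
+6 pad (align 8)
@8: target [8B, align 8] → 16

6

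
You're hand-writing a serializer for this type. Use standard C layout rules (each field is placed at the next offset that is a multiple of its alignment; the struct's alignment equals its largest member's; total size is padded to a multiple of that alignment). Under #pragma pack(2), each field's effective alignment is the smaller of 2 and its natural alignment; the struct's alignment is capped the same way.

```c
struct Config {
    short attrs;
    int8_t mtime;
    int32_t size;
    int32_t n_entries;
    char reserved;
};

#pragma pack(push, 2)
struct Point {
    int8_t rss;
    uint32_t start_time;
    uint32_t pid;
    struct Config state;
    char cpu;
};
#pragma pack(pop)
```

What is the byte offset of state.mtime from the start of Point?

Config: attrs at 0 (size 2, align 2) → ends 2; mtime at 2 (size 1, align 1) → ends 3; pad 1 to align 4 for size; size at 4 (size 4, align 4) → ends 8; n_entries at 8 (size 4, align 4) → ends 12; reserved at 12 (size 1, align 1) → ends 13; tail pad 3 to reach multiple of 4; total 16 bytes, alignment 4
rss at 0 (size 1, align 1) → ends 1
pad 1 to align 2 for start_time
start_time at 2 (size 4, align 2) → ends 6
pid at 6 (size 4, align 2) → ends 10
state at 10 (size 16, align 2) → ends 26
within Config: mtime at 2
10 + 2 = 12

12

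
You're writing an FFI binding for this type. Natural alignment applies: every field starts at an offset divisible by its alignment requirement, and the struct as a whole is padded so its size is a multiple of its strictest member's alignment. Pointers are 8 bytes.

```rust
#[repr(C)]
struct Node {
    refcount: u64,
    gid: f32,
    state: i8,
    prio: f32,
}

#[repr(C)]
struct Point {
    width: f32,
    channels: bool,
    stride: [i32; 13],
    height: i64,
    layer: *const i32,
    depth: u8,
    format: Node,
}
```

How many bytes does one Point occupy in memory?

112

Node: refcount at 0 (size 8, align 8) → ends 8; gid at 8 (size 4, align 4) → ends 12; state at 12 (size 1, align 1) → ends 13; pad 3 to align 4 for prio; prio at 16 (size 4, align 4) → ends 20; tail pad 4 to reach multiple of 8; total 24 bytes, alignment 8
width at 0 (size 4, align 4) → ends 4
channels at 4 (size 1, align 1) → ends 5
pad 3 to align 4 for stride
stride at 8 (size 52, align 4) → ends 60
pad 4 to align 8 for height
height at 64 (size 8, align 8) → ends 72
layer at 72 (size 8, align 8) → ends 80
depth at 80 (size 1, align 1) → ends 81
pad 7 to align 8 for format
format at 88 (size 24, align 8) → ends 112
total 112 bytes, alignment 8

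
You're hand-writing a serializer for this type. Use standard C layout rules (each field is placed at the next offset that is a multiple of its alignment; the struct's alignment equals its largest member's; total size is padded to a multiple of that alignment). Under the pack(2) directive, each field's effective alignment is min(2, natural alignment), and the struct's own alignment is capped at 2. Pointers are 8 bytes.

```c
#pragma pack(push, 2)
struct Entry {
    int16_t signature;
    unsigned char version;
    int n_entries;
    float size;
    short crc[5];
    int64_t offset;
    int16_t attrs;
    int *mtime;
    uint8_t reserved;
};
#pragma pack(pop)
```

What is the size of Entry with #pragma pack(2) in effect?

@0: signature [2B, align 2] → 2
@2: version [1B, align 1] → 3
+1 pad (align 2)
@4: n_entries [4B, align 2] → 8
@8: size [4B, align 2] → 12
@12: crc [10B, align 2] → 22
@22: offset [8B, align 2] → 30
@30: attrs [2B, align 2] → 32
@32: mtime [8B, align 2] → 40
@40: reserved [1B, align 1] → 41
+1 tail pad (align 2)
size 42, align 2

42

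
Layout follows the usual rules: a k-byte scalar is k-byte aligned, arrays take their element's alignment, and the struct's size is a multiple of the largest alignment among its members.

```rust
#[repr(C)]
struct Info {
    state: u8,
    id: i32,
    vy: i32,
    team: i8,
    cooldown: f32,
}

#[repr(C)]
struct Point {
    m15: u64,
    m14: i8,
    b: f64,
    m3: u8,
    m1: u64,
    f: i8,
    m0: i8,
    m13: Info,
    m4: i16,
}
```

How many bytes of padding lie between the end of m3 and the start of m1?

Info: state at 0 (size 1, align 1) → ends 1; pad 3 to align 4 for id; id at 4 (size 4, align 4) → ends 8; vy at 8 (size 4, align 4) → ends 12; team at 12 (size 1, align 1) → ends 13; pad 3 to align 4 for cooldown; cooldown at 16 (size 4, align 4) → ends 20; total 20 bytes, alignment 4
m15 at 0 (size 8, align 8) → ends 8
m14 at 8 (size 1, align 1) → ends 9
pad 7 to align 8 for b
b at 16 (size 8, align 8) → ends 24
m3 at 24 (size 1, align 1) → ends 25
pad 7 to align 8 for m1
m1 at 32 (size 8, align 8) → ends 40

7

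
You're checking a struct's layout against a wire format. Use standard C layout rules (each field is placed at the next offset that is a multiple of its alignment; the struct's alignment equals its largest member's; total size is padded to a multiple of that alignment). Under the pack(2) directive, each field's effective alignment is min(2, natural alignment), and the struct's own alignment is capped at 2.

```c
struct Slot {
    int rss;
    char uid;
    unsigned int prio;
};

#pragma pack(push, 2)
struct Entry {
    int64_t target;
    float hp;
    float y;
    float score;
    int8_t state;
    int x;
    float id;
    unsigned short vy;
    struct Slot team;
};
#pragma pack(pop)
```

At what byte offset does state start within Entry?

20

Slot: 0..4  rss  (4B, 4-aligned); 4..5  uid  (1B, 1-aligned); 5..8  -- padding (3B); 8..12  prio  (4B, 4-aligned); sizeof = 12, alignof = 4
0..8  target  (8B, 2-aligned)
8..12  hp  (4B, 2-aligned)
12..16  y  (4B, 2-aligned)
16..20  score  (4B, 2-aligned)
20..21  state  (1B, 1-aligned)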